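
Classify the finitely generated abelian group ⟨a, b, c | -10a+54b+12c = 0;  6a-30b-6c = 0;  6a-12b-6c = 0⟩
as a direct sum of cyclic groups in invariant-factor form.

Answer: M ≅ ℤ/2 ⊕ ℤ/6 ⊕ ℤ/18

Derivation:
rank_ℚ(R)=3; free=3−3=0
SNF(R) diag = [2, 6, 18] → torsion [2, 6, 18]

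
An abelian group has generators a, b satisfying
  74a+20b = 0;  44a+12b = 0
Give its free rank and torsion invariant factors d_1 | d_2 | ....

Answer: M ≅ ℤ/2 ⊕ ℤ/4

Derivation:
rank_ℚ(R)=2; free=2−2=0
SNF(R) diag = [2, 4] → torsion [2, 4]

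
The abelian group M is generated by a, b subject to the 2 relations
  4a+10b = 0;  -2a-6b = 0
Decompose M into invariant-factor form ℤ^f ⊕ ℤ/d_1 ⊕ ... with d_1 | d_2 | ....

Answer: M ≅ ℤ/2 ⊕ ℤ/2

Derivation:
rank_ℚ(R)=2; free=2−2=0
SNF(R) diag = [2, 2] → torsion [2, 2]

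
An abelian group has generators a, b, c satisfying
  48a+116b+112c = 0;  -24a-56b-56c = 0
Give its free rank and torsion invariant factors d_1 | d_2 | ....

Answer: M ≅ ℤ^1 ⊕ ℤ/4 ⊕ ℤ/8

Derivation:
rank_ℚ(R)=2; free=3−2=1
SNF(R) diag = [4, 8] → torsion [4, 8]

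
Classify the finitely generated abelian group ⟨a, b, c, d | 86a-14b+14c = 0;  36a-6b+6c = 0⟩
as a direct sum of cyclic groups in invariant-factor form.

Answer: M ≅ ℤ^2 ⊕ ℤ/2 ⊕ ℤ/6

Derivation:
rank_ℚ(R)=2; free=4−2=2
SNF(R) diag = [2, 6] → torsion [2, 6]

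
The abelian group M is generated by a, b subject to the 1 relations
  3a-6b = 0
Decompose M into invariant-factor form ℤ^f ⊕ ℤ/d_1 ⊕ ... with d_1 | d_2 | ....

Answer: M ≅ ℤ^1 ⊕ ℤ/3

Derivation:
rank_ℚ(R)=1; free=2−1=1
SNF(R) diag = [3] → torsion [3]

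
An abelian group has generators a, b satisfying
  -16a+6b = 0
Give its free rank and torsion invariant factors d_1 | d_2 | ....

rank_ℚ(R)=1; free=2−1=1
SNF(R) diag = [2] → torsion [2]

Answer: M ≅ ℤ^1 ⊕ ℤ/2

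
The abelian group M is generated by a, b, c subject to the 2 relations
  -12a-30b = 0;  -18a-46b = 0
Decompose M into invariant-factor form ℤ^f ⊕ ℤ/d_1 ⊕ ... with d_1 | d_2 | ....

rank_ℚ(R)=2; free=3−2=1
SNF(R) diag = [2, 6] → torsion [2, 6]

Answer: M ≅ ℤ^1 ⊕ ℤ/2 ⊕ ℤ/6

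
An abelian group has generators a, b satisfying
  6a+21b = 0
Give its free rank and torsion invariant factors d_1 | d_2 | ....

Answer: M ≅ ℤ^1 ⊕ ℤ/3

Derivation:
rank_ℚ(R)=1; free=2−1=1
SNF(R) diag = [3] → torsion [3]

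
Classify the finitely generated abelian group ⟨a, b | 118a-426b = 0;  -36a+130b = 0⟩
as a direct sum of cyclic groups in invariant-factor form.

Answer: M ≅ ℤ/2 ⊕ ℤ/2

Derivation:
rank_ℚ(R)=2; free=2−2=0
SNF(R) diag = [2, 2] → torsion [2, 2]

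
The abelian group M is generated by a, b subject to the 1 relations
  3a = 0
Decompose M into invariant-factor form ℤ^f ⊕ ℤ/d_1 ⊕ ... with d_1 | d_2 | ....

rank_ℚ(R)=1; free=2−1=1
SNF(R) diag = [3] → torsion [3]

Answer: M ≅ ℤ^1 ⊕ ℤ/3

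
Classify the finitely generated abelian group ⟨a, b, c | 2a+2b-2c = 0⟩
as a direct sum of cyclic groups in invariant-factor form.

rank_ℚ(R)=1; free=3−1=2
SNF(R) diag = [2] → torsion [2]

Answer: M ≅ ℤ^2 ⊕ ℤ/2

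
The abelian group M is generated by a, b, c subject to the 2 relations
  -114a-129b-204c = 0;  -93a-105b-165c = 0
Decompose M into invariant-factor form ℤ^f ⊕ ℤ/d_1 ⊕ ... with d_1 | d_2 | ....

Answer: M ≅ ℤ^1 ⊕ ℤ/3 ⊕ ℤ/9

Derivation:
rank_ℚ(R)=2; free=3−2=1
SNF(R) diag = [3, 9] → torsion [3, 9]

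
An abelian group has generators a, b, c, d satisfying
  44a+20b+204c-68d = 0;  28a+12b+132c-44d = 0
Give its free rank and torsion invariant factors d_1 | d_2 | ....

rank_ℚ(R)=2; free=4−2=2
SNF(R) diag = [4, 8] → torsion [4, 8]

Answer: M ≅ ℤ^2 ⊕ ℤ/4 ⊕ ℤ/8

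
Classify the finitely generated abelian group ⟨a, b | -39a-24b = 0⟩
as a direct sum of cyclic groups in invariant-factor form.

rank_ℚ(R)=1; free=2−1=1
SNF(R) diag = [3] → torsion [3]

Answer: M ≅ ℤ^1 ⊕ ℤ/3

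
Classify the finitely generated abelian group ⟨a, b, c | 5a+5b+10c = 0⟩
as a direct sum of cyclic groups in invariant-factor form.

rank_ℚ(R)=1; free=3−1=2
SNF(R) diag = [5] → torsion [5]

Answer: M ≅ ℤ^2 ⊕ ℤ/5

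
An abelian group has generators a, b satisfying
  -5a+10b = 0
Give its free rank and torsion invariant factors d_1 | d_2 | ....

Answer: M ≅ ℤ^1 ⊕ ℤ/5

Derivation:
rank_ℚ(R)=1; free=2−1=1
SNF(R) diag = [5] → torsion [5]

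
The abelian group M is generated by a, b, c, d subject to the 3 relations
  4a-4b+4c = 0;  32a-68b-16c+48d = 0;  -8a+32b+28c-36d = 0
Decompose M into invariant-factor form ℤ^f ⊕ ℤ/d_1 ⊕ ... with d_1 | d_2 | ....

Answer: M ≅ ℤ^1 ⊕ ℤ/4 ⊕ ℤ/12 ⊕ ℤ/12

Derivation:
rank_ℚ(R)=3; free=4−3=1
SNF(R) diag = [4, 12, 12] → torsion [4, 12, 12]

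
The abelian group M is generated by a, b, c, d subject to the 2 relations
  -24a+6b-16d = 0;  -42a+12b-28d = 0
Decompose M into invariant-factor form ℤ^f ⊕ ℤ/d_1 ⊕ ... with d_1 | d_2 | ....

Answer: M ≅ ℤ^2 ⊕ ℤ/2 ⊕ ℤ/6

Derivation:
rank_ℚ(R)=2; free=4−2=2
SNF(R) diag = [2, 6] → torsion [2, 6]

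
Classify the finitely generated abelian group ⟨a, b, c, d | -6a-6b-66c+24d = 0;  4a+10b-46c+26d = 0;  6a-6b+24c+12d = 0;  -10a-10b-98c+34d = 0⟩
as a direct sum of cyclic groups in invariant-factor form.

rank_ℚ(R)=4; free=4−4=0
SNF(R) diag = [2, 6, 18, 18] → torsion [2, 6, 18, 18]

Answer: M ≅ ℤ/2 ⊕ ℤ/6 ⊕ ℤ/18 ⊕ ℤ/18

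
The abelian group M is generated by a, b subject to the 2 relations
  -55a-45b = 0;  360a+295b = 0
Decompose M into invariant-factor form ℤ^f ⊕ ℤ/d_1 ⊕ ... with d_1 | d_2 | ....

Answer: M ≅ ℤ/5 ⊕ ℤ/5

Derivation:
rank_ℚ(R)=2; free=2−2=0
SNF(R) diag = [5, 5] → torsion [5, 5]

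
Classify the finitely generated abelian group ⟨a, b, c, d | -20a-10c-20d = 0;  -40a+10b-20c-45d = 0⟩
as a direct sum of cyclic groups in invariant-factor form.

rank_ℚ(R)=2; free=4−2=2
SNF(R) diag = [5, 10] → torsion [5, 10]

Answer: M ≅ ℤ^2 ⊕ ℤ/5 ⊕ ℤ/10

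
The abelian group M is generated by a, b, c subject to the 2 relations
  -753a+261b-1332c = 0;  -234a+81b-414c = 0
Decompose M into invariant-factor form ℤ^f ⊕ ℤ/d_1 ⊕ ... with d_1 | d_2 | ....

rank_ℚ(R)=2; free=3−2=1
SNF(R) diag = [3, 9] → torsion [3, 9]

Answer: M ≅ ℤ^1 ⊕ ℤ/3 ⊕ ℤ/9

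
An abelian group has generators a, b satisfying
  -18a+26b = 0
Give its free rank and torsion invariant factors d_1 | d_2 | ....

Answer: M ≅ ℤ^1 ⊕ ℤ/2

Derivation:
rank_ℚ(R)=1; free=2−1=1
SNF(R) diag = [2] → torsion [2]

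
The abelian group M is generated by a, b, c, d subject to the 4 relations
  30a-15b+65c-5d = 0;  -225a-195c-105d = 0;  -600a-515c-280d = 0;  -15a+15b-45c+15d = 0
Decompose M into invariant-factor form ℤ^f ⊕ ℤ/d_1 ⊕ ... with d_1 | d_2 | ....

Answer: M ≅ ℤ/5 ⊕ ℤ/15 ⊕ ℤ/15 ⊕ ℤ/45

Derivation:
rank_ℚ(R)=4; free=4−4=0
SNF(R) diag = [5, 15, 15, 45] → torsion [5, 15, 15, 45]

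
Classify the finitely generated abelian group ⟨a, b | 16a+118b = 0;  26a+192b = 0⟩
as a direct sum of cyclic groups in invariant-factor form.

Answer: M ≅ ℤ/2 ⊕ ℤ/2

Derivation:
rank_ℚ(R)=2; free=2−2=0
SNF(R) diag = [2, 2] → torsion [2, 2]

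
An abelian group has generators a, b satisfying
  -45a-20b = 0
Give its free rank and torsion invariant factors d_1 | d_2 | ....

Answer: M ≅ ℤ^1 ⊕ ℤ/5

Derivation:
rank_ℚ(R)=1; free=2−1=1
SNF(R) diag = [5] → torsion [5]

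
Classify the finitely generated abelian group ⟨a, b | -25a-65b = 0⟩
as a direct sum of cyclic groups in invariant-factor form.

rank_ℚ(R)=1; free=2−1=1
SNF(R) diag = [5] → torsion [5]

Answer: M ≅ ℤ^1 ⊕ ℤ/5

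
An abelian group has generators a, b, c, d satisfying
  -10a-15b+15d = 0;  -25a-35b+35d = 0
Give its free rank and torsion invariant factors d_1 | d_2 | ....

Answer: M ≅ ℤ^2 ⊕ ℤ/5 ⊕ ℤ/5

Derivation:
rank_ℚ(R)=2; free=4−2=2
SNF(R) diag = [5, 5] → torsion [5, 5]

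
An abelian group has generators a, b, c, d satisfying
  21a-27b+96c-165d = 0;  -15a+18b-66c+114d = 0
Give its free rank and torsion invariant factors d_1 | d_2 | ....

Answer: M ≅ ℤ^2 ⊕ ℤ/3 ⊕ ℤ/9

Derivation:
rank_ℚ(R)=2; free=4−2=2
SNF(R) diag = [3, 9] → torsion [3, 9]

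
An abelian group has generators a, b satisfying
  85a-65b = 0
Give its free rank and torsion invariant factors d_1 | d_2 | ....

Answer: M ≅ ℤ^1 ⊕ ℤ/5

Derivation:
rank_ℚ(R)=1; free=2−1=1
SNF(R) diag = [5] → torsion [5]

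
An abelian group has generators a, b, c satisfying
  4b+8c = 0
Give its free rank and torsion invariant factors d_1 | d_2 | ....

rank_ℚ(R)=1; free=3−1=2
SNF(R) diag = [4] → torsion [4]

Answer: M ≅ ℤ^2 ⊕ ℤ/4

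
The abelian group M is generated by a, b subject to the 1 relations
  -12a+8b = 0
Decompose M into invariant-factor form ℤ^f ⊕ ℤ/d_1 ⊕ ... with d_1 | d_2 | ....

Answer: M ≅ ℤ^1 ⊕ ℤ/4

Derivation:
rank_ℚ(R)=1; free=2−1=1
SNF(R) diag = [4] → torsion [4]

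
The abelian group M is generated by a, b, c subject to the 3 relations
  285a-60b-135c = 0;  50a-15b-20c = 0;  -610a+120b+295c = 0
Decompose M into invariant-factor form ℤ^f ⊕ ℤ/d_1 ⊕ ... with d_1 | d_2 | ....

rank_ℚ(R)=3; free=3−3=0
SNF(R) diag = [5, 15, 15] → torsion [5, 15, 15]

Answer: M ≅ ℤ/5 ⊕ ℤ/15 ⊕ ℤ/15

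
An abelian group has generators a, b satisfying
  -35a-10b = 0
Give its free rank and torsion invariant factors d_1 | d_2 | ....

rank_ℚ(R)=1; free=2−1=1
SNF(R) diag = [5] → torsion [5]

Answer: M ≅ ℤ^1 ⊕ ℤ/5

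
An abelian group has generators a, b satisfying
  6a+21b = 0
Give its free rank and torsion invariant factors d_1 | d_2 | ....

Answer: M ≅ ℤ^1 ⊕ ℤ/3

Derivation:
rank_ℚ(R)=1; free=2−1=1
SNF(R) diag = [3] → torsion [3]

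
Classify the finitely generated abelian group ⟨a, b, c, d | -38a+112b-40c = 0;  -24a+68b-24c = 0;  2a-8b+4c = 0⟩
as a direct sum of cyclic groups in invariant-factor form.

rank_ℚ(R)=3; free=4−3=1
SNF(R) diag = [2, 4, 12] → torsion [2, 4, 12]

Answer: M ≅ ℤ^1 ⊕ ℤ/2 ⊕ ℤ/4 ⊕ ℤ/12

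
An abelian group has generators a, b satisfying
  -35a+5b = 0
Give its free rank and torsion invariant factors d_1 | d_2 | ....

Answer: M ≅ ℤ^1 ⊕ ℤ/5

Derivation:
rank_ℚ(R)=1; free=2−1=1
SNF(R) diag = [5] → torsion [5]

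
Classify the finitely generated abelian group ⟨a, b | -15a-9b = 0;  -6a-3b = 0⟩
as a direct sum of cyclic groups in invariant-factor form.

rank_ℚ(R)=2; free=2−2=0
SNF(R) diag = [3, 3] → torsion [3, 3]

Answer: M ≅ ℤ/3 ⊕ ℤ/3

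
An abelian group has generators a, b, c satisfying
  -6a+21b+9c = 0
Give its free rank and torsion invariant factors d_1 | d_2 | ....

rank_ℚ(R)=1; free=3−1=2
SNF(R) diag = [3] → torsion [3]

Answer: M ≅ ℤ^2 ⊕ ℤ/3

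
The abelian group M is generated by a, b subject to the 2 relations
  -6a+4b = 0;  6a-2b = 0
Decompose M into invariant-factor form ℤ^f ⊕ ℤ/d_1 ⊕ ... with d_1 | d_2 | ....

rank_ℚ(R)=2; free=2−2=0
SNF(R) diag = [2, 6] → torsion [2, 6]

Answer: M ≅ ℤ/2 ⊕ ℤ/6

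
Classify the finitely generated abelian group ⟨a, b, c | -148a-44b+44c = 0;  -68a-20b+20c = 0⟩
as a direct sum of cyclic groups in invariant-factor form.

rank_ℚ(R)=2; free=3−2=1
SNF(R) diag = [4, 8] → torsion [4, 8]

Answer: M ≅ ℤ^1 ⊕ ℤ/4 ⊕ ℤ/8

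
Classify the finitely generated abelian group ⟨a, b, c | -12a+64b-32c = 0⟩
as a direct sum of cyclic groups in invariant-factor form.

rank_ℚ(R)=1; free=3−1=2
SNF(R) diag = [4] → torsion [4]

Answer: M ≅ ℤ^2 ⊕ ℤ/4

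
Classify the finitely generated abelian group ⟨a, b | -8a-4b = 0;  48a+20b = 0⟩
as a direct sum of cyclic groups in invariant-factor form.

rank_ℚ(R)=2; free=2−2=0
SNF(R) diag = [4, 8] → torsion [4, 8]

Answer: M ≅ ℤ/4 ⊕ ℤ/8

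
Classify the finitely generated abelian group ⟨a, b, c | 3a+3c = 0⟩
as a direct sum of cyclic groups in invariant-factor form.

rank_ℚ(R)=1; free=3−1=2
SNF(R) diag = [3] → torsion [3]

Answer: M ≅ ℤ^2 ⊕ ℤ/3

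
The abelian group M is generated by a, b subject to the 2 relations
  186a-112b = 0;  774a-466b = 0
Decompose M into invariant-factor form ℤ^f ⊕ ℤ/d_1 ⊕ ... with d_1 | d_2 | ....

Answer: M ≅ ℤ/2 ⊕ ℤ/6

Derivation:
rank_ℚ(R)=2; free=2−2=0
SNF(R) diag = [2, 6] → torsion [2, 6]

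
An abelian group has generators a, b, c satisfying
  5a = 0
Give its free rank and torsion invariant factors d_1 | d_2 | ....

Answer: M ≅ ℤ^2 ⊕ ℤ/5

Derivation:
rank_ℚ(R)=1; free=3−1=2
SNF(R) diag = [5] → torsion [5]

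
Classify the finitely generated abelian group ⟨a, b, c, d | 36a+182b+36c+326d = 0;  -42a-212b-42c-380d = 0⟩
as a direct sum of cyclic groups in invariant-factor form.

rank_ℚ(R)=2; free=4−2=2
SNF(R) diag = [2, 6] → torsion [2, 6]

Answer: M ≅ ℤ^2 ⊕ ℤ/2 ⊕ ℤ/6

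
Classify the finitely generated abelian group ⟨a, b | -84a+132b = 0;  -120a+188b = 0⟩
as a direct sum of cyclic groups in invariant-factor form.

rank_ℚ(R)=2; free=2−2=0
SNF(R) diag = [4, 12] → torsion [4, 12]

Answer: M ≅ ℤ/4 ⊕ ℤ/12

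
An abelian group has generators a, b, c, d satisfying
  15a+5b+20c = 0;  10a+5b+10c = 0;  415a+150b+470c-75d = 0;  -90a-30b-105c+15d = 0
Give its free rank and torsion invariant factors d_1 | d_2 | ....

rank_ℚ(R)=4; free=4−4=0
SNF(R) diag = [5, 5, 15, 15] → torsion [5, 5, 15, 15]

Answer: M ≅ ℤ/5 ⊕ ℤ/5 ⊕ ℤ/15 ⊕ ℤ/15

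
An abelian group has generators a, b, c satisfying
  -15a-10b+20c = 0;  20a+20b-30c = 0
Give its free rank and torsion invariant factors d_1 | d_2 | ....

Answer: M ≅ ℤ^1 ⊕ ℤ/5 ⊕ ℤ/10

Derivation:
rank_ℚ(R)=2; free=3−2=1
SNF(R) diag = [5, 10] → torsion [5, 10]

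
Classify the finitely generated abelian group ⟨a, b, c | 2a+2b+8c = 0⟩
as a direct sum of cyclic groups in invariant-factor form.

Answer: M ≅ ℤ^2 ⊕ ℤ/2

Derivation:
rank_ℚ(R)=1; free=3−1=2
SNF(R) diag = [2] → torsion [2]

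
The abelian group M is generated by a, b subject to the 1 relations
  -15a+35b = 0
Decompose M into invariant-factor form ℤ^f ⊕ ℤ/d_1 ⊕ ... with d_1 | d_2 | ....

Answer: M ≅ ℤ^1 ⊕ ℤ/5

Derivation:
rank_ℚ(R)=1; free=2−1=1
SNF(R) diag = [5] → torsion [5]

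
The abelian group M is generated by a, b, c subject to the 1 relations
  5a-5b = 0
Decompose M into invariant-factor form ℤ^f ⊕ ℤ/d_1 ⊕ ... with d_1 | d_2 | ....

rank_ℚ(R)=1; free=3−1=2
SNF(R) diag = [5] → torsion [5]

Answer: M ≅ ℤ^2 ⊕ ℤ/5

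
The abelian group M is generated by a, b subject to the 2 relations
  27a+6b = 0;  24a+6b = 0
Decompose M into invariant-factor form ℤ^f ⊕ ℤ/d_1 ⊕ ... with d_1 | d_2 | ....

Answer: M ≅ ℤ/3 ⊕ ℤ/6

Derivation:
rank_ℚ(R)=2; free=2−2=0
SNF(R) diag = [3, 6] → torsion [3, 6]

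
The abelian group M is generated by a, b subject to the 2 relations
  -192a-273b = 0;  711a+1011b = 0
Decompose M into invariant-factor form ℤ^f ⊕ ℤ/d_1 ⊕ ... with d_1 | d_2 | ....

rank_ℚ(R)=2; free=2−2=0
SNF(R) diag = [3, 3] → torsion [3, 3]

Answer: M ≅ ℤ/3 ⊕ ℤ/3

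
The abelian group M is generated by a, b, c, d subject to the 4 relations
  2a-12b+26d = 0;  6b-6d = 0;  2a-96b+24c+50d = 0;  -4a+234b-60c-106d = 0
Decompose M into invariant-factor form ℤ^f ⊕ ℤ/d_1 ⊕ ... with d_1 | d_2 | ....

rank_ℚ(R)=4; free=4−4=0
SNF(R) diag = [2, 6, 12, 12] → torsion [2, 6, 12, 12]

Answer: M ≅ ℤ/2 ⊕ ℤ/6 ⊕ ℤ/12 ⊕ ℤ/12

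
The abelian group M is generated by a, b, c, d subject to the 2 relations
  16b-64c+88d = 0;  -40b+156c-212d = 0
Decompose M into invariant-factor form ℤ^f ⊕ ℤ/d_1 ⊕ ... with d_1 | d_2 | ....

rank_ℚ(R)=2; free=4−2=2
SNF(R) diag = [4, 8] → torsion [4, 8]

Answer: M ≅ ℤ^2 ⊕ ℤ/4 ⊕ ℤ/8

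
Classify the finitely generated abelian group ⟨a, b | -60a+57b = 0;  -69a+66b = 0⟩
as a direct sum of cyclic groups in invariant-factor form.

Answer: M ≅ ℤ/3 ⊕ ℤ/9

Derivation:
rank_ℚ(R)=2; free=2−2=0
SNF(R) diag = [3, 9] → torsion [3, 9]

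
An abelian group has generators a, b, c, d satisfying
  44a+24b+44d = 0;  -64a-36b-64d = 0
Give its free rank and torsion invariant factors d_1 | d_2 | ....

rank_ℚ(R)=2; free=4−2=2
SNF(R) diag = [4, 12] → torsion [4, 12]

Answer: M ≅ ℤ^2 ⊕ ℤ/4 ⊕ ℤ/12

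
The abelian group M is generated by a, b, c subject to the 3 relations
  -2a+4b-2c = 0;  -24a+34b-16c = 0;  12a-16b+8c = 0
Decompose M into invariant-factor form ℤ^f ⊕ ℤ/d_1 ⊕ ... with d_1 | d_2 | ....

rank_ℚ(R)=3; free=3−3=0
SNF(R) diag = [2, 2, 4] → torsion [2, 2, 4]

Answer: M ≅ ℤ/2 ⊕ ℤ/2 ⊕ ℤ/4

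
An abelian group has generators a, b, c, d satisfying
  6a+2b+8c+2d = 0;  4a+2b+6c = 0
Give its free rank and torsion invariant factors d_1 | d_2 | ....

Answer: M ≅ ℤ^2 ⊕ ℤ/2 ⊕ ℤ/2

Derivation:
rank_ℚ(R)=2; free=4−2=2
SNF(R) diag = [2, 2] → torsion [2, 2]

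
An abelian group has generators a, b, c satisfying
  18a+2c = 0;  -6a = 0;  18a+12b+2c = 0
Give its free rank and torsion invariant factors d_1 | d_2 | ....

Answer: M ≅ ℤ/2 ⊕ ℤ/6 ⊕ ℤ/12

Derivation:
rank_ℚ(R)=3; free=3−3=0
SNF(R) diag = [2, 6, 12] → torsion [2, 6, 12]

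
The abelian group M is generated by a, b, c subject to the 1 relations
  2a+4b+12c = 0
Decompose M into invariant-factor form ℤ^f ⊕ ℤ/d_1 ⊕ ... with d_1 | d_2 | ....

Answer: M ≅ ℤ^2 ⊕ ℤ/2

Derivation:
rank_ℚ(R)=1; free=3−1=2
SNF(R) diag = [2] → torsion [2]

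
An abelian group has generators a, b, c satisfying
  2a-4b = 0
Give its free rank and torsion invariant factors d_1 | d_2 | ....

Answer: M ≅ ℤ^2 ⊕ ℤ/2

Derivation:
rank_ℚ(R)=1; free=3−1=2
SNF(R) diag = [2] → torsion [2]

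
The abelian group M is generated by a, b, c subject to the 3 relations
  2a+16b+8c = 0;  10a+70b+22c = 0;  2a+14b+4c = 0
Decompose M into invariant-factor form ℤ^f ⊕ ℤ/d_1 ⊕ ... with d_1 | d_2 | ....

Answer: M ≅ ℤ/2 ⊕ ℤ/2 ⊕ ℤ/2

Derivation:
rank_ℚ(R)=3; free=3−3=0
SNF(R) diag = [2, 2, 2] → torsion [2, 2, 2]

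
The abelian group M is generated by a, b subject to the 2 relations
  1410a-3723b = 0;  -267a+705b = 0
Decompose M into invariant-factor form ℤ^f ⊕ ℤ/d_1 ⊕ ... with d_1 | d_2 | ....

rank_ℚ(R)=2; free=2−2=0
SNF(R) diag = [3, 3] → torsion [3, 3]

Answer: M ≅ ℤ/3 ⊕ ℤ/3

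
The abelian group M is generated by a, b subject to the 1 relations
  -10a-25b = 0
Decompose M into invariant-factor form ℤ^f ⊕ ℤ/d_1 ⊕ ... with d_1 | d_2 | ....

rank_ℚ(R)=1; free=2−1=1
SNF(R) diag = [5] → torsion [5]

Answer: M ≅ ℤ^1 ⊕ ℤ/5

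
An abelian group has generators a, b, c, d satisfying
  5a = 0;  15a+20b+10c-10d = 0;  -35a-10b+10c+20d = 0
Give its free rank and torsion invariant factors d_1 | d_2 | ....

Answer: M ≅ ℤ^1 ⊕ ℤ/5 ⊕ ℤ/10 ⊕ ℤ/30

Derivation:
rank_ℚ(R)=3; free=4−3=1
SNF(R) diag = [5, 10, 30] → torsion [5, 10, 30]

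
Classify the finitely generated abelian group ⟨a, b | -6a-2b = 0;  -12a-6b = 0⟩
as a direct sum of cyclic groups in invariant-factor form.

Answer: M ≅ ℤ/2 ⊕ ℤ/6

Derivation:
rank_ℚ(R)=2; free=2−2=0
SNF(R) diag = [2, 6] → torsion [2, 6]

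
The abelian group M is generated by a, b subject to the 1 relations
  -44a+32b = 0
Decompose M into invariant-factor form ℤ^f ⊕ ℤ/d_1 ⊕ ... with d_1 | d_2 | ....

rank_ℚ(R)=1; free=2−1=1
SNF(R) diag = [4] → torsion [4]

Answer: M ≅ ℤ^1 ⊕ ℤ/4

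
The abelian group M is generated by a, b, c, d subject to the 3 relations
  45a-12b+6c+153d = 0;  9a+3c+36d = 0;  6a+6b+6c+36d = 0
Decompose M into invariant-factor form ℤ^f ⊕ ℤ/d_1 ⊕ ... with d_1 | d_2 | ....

Answer: M ≅ ℤ^1 ⊕ ℤ/3 ⊕ ℤ/3 ⊕ ℤ/6

Derivation:
rank_ℚ(R)=3; free=4−3=1
SNF(R) diag = [3, 3, 6] → torsion [3, 3, 6]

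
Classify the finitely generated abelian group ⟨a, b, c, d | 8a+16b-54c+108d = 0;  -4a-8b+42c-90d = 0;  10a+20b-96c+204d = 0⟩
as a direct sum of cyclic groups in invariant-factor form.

rank_ℚ(R)=3; free=4−3=1
SNF(R) diag = [2, 6, 6] → torsion [2, 6, 6]

Answer: M ≅ ℤ^1 ⊕ ℤ/2 ⊕ ℤ/6 ⊕ ℤ/6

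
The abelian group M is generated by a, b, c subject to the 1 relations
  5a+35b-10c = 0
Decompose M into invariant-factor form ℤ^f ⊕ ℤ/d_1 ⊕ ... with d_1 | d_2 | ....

Answer: M ≅ ℤ^2 ⊕ ℤ/5

Derivation:
rank_ℚ(R)=1; free=3−1=2
SNF(R) diag = [5] → torsion [5]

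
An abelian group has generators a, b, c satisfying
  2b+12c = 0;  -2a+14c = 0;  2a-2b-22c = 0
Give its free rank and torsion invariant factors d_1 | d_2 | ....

rank_ℚ(R)=3; free=3−3=0
SNF(R) diag = [2, 2, 4] → torsion [2, 2, 4]

Answer: M ≅ ℤ/2 ⊕ ℤ/2 ⊕ ℤ/4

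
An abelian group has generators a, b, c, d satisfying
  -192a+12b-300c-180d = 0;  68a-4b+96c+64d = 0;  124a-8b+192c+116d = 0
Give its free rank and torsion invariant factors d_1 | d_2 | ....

Answer: M ≅ ℤ^1 ⊕ ℤ/4 ⊕ ℤ/12 ⊕ ℤ/12

Derivation:
rank_ℚ(R)=3; free=4−3=1
SNF(R) diag = [4, 12, 12] → torsion [4, 12, 12]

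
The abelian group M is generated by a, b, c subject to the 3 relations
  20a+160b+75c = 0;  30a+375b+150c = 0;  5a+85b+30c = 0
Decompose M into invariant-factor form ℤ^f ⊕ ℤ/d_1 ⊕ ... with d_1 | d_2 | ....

Answer: M ≅ ℤ/5 ⊕ ℤ/15 ⊕ ℤ/45

Derivation:
rank_ℚ(R)=3; free=3−3=0
SNF(R) diag = [5, 15, 45] → torsion [5, 15, 45]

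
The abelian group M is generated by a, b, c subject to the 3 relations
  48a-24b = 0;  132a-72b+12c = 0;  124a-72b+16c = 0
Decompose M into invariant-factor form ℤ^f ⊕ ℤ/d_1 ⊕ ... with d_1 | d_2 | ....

Answer: M ≅ ℤ/4 ⊕ ℤ/12 ⊕ ℤ/24

Derivation:
rank_ℚ(R)=3; free=3−3=0
SNF(R) diag = [4, 12, 24] → torsion [4, 12, 24]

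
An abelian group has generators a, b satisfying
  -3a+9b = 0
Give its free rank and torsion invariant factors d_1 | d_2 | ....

rank_ℚ(R)=1; free=2−1=1
SNF(R) diag = [3] → torsion [3]

Answer: M ≅ ℤ^1 ⊕ ℤ/3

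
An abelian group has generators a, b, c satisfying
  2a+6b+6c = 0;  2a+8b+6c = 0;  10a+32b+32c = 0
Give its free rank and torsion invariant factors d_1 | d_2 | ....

rank_ℚ(R)=3; free=3−3=0
SNF(R) diag = [2, 2, 2] → torsion [2, 2, 2]

Answer: M ≅ ℤ/2 ⊕ ℤ/2 ⊕ ℤ/2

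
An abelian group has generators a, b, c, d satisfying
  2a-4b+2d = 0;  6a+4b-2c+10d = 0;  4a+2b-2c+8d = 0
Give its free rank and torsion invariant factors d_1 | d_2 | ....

Answer: M ≅ ℤ^1 ⊕ ℤ/2 ⊕ ℤ/2 ⊕ ℤ/6

Derivation:
rank_ℚ(R)=3; free=4−3=1
SNF(R) diag = [2, 2, 6] → torsion [2, 2, 6]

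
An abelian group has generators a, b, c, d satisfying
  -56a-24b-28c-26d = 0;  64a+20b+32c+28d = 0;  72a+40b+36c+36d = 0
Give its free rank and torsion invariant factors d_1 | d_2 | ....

Answer: M ≅ ℤ^1 ⊕ ℤ/2 ⊕ ℤ/4 ⊕ ℤ/12

Derivation:
rank_ℚ(R)=3; free=4−3=1
SNF(R) diag = [2, 4, 12] → torsion [2, 4, 12]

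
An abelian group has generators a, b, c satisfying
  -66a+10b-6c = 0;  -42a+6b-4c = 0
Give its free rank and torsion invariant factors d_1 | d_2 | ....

Answer: M ≅ ℤ^1 ⊕ ℤ/2 ⊕ ℤ/2

Derivation:
rank_ℚ(R)=2; free=3−2=1
SNF(R) diag = [2, 2] → torsion [2, 2]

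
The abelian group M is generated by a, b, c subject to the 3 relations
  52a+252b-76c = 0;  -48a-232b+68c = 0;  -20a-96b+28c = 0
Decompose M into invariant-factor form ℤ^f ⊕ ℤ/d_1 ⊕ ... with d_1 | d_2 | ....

rank_ℚ(R)=3; free=3−3=0
SNF(R) diag = [4, 4, 4] → torsion [4, 4, 4]

Answer: M ≅ ℤ/4 ⊕ ℤ/4 ⊕ ℤ/4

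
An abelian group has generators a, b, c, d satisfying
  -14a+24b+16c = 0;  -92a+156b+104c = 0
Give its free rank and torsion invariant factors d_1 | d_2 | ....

rank_ℚ(R)=2; free=4−2=2
SNF(R) diag = [2, 4] → torsion [2, 4]

Answer: M ≅ ℤ^2 ⊕ ℤ/2 ⊕ ℤ/4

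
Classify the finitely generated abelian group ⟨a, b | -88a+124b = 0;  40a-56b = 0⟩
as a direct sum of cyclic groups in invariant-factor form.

Answer: M ≅ ℤ/4 ⊕ ℤ/8

Derivation:
rank_ℚ(R)=2; free=2−2=0
SNF(R) diag = [4, 8] → torsion [4, 8]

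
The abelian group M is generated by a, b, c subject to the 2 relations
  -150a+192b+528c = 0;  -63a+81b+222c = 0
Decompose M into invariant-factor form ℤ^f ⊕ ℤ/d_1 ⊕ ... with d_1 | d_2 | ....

Answer: M ≅ ℤ^1 ⊕ ℤ/3 ⊕ ℤ/6

Derivation:
rank_ℚ(R)=2; free=3−2=1
SNF(R) diag = [3, 6] → torsion [3, 6]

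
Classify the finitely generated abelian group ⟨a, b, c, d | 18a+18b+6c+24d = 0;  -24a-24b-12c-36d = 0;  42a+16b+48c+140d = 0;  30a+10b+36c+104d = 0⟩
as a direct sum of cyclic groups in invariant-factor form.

Answer: M ≅ ℤ/2 ⊕ ℤ/6 ⊕ ℤ/6 ⊕ ℤ/12

Derivation:
rank_ℚ(R)=4; free=4−4=0
SNF(R) diag = [2, 6, 6, 12] → torsion [2, 6, 6, 12]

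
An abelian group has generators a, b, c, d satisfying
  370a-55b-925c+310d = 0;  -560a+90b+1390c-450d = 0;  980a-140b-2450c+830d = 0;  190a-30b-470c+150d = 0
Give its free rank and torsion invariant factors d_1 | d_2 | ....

rank_ℚ(R)=4; free=4−4=0
SNF(R) diag = [5, 10, 30, 30] → torsion [5, 10, 30, 30]

Answer: M ≅ ℤ/5 ⊕ ℤ/10 ⊕ ℤ/30 ⊕ ℤ/30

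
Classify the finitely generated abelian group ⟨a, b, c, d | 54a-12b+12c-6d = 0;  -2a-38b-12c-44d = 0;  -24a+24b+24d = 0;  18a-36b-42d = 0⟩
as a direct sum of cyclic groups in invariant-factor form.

Answer: M ≅ ℤ/2 ⊕ ℤ/6 ⊕ ℤ/12 ⊕ ℤ/24

Derivation:
rank_ℚ(R)=4; free=4−4=0
SNF(R) diag = [2, 6, 12, 24] → torsion [2, 6, 12, 24]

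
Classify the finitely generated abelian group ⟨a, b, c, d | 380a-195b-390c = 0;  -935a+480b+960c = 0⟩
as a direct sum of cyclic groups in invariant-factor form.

rank_ℚ(R)=2; free=4−2=2
SNF(R) diag = [5, 15] → torsion [5, 15]

Answer: M ≅ ℤ^2 ⊕ ℤ/5 ⊕ ℤ/15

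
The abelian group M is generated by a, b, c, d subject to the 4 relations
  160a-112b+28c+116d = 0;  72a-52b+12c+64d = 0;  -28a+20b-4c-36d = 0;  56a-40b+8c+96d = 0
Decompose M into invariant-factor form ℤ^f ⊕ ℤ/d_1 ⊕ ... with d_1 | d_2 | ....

rank_ℚ(R)=4; free=4−4=0
SNF(R) diag = [4, 4, 12, 24] → torsion [4, 4, 12, 24]

Answer: M ≅ ℤ/4 ⊕ ℤ/4 ⊕ ℤ/12 ⊕ ℤ/24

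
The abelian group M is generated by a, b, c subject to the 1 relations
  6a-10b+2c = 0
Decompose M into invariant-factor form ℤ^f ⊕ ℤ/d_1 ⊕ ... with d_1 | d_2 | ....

rank_ℚ(R)=1; free=3−1=2
SNF(R) diag = [2] → torsion [2]

Answer: M ≅ ℤ^2 ⊕ ℤ/2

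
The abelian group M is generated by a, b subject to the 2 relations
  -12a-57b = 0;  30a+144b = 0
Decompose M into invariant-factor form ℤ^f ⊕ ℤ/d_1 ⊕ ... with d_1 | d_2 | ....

rank_ℚ(R)=2; free=2−2=0
SNF(R) diag = [3, 6] → torsion [3, 6]

Answer: M ≅ ℤ/3 ⊕ ℤ/6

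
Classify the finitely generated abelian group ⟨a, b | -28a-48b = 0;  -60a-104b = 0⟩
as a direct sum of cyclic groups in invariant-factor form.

rank_ℚ(R)=2; free=2−2=0
SNF(R) diag = [4, 8] → torsion [4, 8]

Answer: M ≅ ℤ/4 ⊕ ℤ/8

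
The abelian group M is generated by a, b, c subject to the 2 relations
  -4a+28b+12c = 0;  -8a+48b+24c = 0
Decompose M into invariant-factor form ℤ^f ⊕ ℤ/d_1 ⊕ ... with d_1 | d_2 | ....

rank_ℚ(R)=2; free=3−2=1
SNF(R) diag = [4, 8] → torsion [4, 8]

Answer: M ≅ ℤ^1 ⊕ ℤ/4 ⊕ ℤ/8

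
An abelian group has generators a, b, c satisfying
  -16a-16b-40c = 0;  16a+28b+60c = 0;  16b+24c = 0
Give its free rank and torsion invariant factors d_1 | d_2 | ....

rank_ℚ(R)=3; free=3−3=0
SNF(R) diag = [4, 8, 16] → torsion [4, 8, 16]

Answer: M ≅ ℤ/4 ⊕ ℤ/8 ⊕ ℤ/16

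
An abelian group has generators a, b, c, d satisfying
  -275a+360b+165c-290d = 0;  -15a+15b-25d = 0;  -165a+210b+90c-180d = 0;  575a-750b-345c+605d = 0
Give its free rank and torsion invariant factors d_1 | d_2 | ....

Answer: M ≅ ℤ/5 ⊕ ℤ/5 ⊕ ℤ/15 ⊕ ℤ/45

Derivation:
rank_ℚ(R)=4; free=4−4=0
SNF(R) diag = [5, 5, 15, 45] → torsion [5, 5, 15, 45]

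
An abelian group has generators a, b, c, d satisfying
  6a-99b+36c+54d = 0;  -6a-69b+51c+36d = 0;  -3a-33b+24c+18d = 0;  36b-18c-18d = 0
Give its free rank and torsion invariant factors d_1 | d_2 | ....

rank_ℚ(R)=4; free=4−4=0
SNF(R) diag = [3, 3, 9, 18] → torsion [3, 3, 9, 18]

Answer: M ≅ ℤ/3 ⊕ ℤ/3 ⊕ ℤ/9 ⊕ ℤ/18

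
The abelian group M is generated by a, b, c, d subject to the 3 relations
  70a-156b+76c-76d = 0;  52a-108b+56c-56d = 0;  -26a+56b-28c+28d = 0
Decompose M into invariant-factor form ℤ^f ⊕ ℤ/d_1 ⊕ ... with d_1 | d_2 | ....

Answer: M ≅ ℤ^1 ⊕ ℤ/2 ⊕ ℤ/4 ⊕ ℤ/8

Derivation:
rank_ℚ(R)=3; free=4−3=1
SNF(R) diag = [2, 4, 8] → torsion [2, 4, 8]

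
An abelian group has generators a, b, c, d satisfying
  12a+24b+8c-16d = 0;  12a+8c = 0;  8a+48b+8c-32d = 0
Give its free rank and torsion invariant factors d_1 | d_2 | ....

rank_ℚ(R)=3; free=4−3=1
SNF(R) diag = [4, 8, 8] → torsion [4, 8, 8]

Answer: M ≅ ℤ^1 ⊕ ℤ/4 ⊕ ℤ/8 ⊕ ℤ/8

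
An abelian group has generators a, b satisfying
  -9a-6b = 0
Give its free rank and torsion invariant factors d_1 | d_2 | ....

rank_ℚ(R)=1; free=2−1=1
SNF(R) diag = [3] → torsion [3]

Answer: M ≅ ℤ^1 ⊕ ℤ/3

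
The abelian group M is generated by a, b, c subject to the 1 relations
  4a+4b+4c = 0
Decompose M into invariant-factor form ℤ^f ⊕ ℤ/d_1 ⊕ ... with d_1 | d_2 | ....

Answer: M ≅ ℤ^2 ⊕ ℤ/4

Derivation:
rank_ℚ(R)=1; free=3−1=2
SNF(R) diag = [4] → torsion [4]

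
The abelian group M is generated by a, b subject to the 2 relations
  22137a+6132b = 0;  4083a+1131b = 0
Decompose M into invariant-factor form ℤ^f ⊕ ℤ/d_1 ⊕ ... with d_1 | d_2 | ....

Answer: M ≅ ℤ/3 ⊕ ℤ/3

Derivation:
rank_ℚ(R)=2; free=2−2=0
SNF(R) diag = [3, 3] → torsion [3, 3]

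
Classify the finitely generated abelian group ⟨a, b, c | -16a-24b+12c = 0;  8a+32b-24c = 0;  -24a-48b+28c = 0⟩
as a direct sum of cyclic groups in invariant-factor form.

Answer: M ≅ ℤ/4 ⊕ ℤ/8 ⊕ ℤ/8

Derivation:
rank_ℚ(R)=3; free=3−3=0
SNF(R) diag = [4, 8, 8] → torsion [4, 8, 8]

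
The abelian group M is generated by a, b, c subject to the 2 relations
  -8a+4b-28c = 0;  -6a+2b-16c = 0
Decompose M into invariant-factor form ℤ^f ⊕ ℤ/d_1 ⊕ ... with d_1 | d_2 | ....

rank_ℚ(R)=2; free=3−2=1
SNF(R) diag = [2, 4] → torsion [2, 4]

Answer: M ≅ ℤ^1 ⊕ ℤ/2 ⊕ ℤ/4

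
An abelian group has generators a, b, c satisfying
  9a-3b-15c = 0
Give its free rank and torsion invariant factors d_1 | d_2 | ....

rank_ℚ(R)=1; free=3−1=2
SNF(R) diag = [3] → torsion [3]

Answer: M ≅ ℤ^2 ⊕ ℤ/3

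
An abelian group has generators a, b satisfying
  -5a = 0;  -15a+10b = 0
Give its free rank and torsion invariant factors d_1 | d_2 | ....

rank_ℚ(R)=2; free=2−2=0
SNF(R) diag = [5, 10] → torsion [5, 10]

Answer: M ≅ ℤ/5 ⊕ ℤ/10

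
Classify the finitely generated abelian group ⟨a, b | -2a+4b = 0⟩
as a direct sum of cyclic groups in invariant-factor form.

Answer: M ≅ ℤ^1 ⊕ ℤ/2

Derivation:
rank_ℚ(R)=1; free=2−1=1
SNF(R) diag = [2] → torsion [2]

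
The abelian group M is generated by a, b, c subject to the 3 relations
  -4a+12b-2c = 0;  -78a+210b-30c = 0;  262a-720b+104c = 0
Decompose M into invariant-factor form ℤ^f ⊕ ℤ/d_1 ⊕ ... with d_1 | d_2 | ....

rank_ℚ(R)=3; free=3−3=0
SNF(R) diag = [2, 6, 18] → torsion [2, 6, 18]

Answer: M ≅ ℤ/2 ⊕ ℤ/6 ⊕ ℤ/18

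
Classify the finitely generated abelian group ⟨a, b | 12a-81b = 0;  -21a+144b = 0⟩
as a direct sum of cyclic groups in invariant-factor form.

Answer: M ≅ ℤ/3 ⊕ ℤ/9

Derivation:
rank_ℚ(R)=2; free=2−2=0
SNF(R) diag = [3, 9] → torsion [3, 9]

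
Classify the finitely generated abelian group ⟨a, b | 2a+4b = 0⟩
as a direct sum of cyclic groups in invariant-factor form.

rank_ℚ(R)=1; free=2−1=1
SNF(R) diag = [2] → torsion [2]

Answer: M ≅ ℤ^1 ⊕ ℤ/2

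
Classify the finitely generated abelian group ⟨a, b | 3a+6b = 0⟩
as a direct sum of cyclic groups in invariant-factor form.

rank_ℚ(R)=1; free=2−1=1
SNF(R) diag = [3] → torsion [3]

Answer: M ≅ ℤ^1 ⊕ ℤ/3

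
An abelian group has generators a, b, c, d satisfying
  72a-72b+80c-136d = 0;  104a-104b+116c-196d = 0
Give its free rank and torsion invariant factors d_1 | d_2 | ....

rank_ℚ(R)=2; free=4−2=2
SNF(R) diag = [4, 8] → torsion [4, 8]

Answer: M ≅ ℤ^2 ⊕ ℤ/4 ⊕ ℤ/8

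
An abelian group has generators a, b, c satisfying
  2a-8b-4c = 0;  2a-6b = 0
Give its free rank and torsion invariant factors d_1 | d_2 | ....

Answer: M ≅ ℤ^1 ⊕ ℤ/2 ⊕ ℤ/2

Derivation:
rank_ℚ(R)=2; free=3−2=1
SNF(R) diag = [2, 2] → torsion [2, 2]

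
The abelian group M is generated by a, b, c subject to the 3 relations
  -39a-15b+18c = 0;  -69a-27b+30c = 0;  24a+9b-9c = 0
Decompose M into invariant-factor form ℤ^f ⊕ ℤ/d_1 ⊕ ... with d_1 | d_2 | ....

Answer: M ≅ ℤ/3 ⊕ ℤ/3 ⊕ ℤ/6

Derivation:
rank_ℚ(R)=3; free=3−3=0
SNF(R) diag = [3, 3, 6] → torsion [3, 3, 6]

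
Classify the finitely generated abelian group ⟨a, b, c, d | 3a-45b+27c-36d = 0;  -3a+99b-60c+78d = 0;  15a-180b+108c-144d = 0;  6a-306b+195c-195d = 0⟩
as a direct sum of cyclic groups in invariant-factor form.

rank_ℚ(R)=4; free=4−4=0
SNF(R) diag = [3, 3, 9, 27] → torsion [3, 3, 9, 27]

Answer: M ≅ ℤ/3 ⊕ ℤ/3 ⊕ ℤ/9 ⊕ ℤ/27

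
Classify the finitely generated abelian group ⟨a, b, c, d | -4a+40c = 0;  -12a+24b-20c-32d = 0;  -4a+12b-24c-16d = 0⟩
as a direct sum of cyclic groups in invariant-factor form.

rank_ℚ(R)=3; free=4−3=1
SNF(R) diag = [4, 4, 12] → torsion [4, 4, 12]

Answer: M ≅ ℤ^1 ⊕ ℤ/4 ⊕ ℤ/4 ⊕ ℤ/12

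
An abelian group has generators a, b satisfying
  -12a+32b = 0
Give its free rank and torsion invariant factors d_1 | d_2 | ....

Answer: M ≅ ℤ^1 ⊕ ℤ/4

Derivation:
rank_ℚ(R)=1; free=2−1=1
SNF(R) diag = [4] → torsion [4]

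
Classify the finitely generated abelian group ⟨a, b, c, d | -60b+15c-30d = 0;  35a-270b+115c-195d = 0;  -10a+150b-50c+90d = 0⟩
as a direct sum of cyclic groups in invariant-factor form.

Answer: M ≅ ℤ^1 ⊕ ℤ/5 ⊕ ℤ/15 ⊕ ℤ/30

Derivation:
rank_ℚ(R)=3; free=4−3=1
SNF(R) diag = [5, 15, 30] → torsion [5, 15, 30]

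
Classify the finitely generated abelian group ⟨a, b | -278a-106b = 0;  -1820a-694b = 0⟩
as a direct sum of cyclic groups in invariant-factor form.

Answer: M ≅ ℤ/2 ⊕ ℤ/6

Derivation:
rank_ℚ(R)=2; free=2−2=0
SNF(R) diag = [2, 6] → torsion [2, 6]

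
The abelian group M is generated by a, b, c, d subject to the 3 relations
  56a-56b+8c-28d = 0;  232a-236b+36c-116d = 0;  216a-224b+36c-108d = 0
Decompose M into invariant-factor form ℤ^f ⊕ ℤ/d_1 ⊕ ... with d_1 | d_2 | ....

rank_ℚ(R)=3; free=4−3=1
SNF(R) diag = [4, 4, 4] → torsion [4, 4, 4]

Answer: M ≅ ℤ^1 ⊕ ℤ/4 ⊕ ℤ/4 ⊕ ℤ/4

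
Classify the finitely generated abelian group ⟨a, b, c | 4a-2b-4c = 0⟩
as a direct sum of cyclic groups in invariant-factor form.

rank_ℚ(R)=1; free=3−1=2
SNF(R) diag = [2] → torsion [2]

Answer: M ≅ ℤ^2 ⊕ ℤ/2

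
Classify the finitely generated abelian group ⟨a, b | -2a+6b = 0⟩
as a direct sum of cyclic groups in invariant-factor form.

rank_ℚ(R)=1; free=2−1=1
SNF(R) diag = [2] → torsion [2]

Answer: M ≅ ℤ^1 ⊕ ℤ/2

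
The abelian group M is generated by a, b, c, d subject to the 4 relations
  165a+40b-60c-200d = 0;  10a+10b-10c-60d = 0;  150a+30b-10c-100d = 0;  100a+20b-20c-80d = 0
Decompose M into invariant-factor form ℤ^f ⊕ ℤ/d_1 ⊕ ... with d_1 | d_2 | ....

rank_ℚ(R)=4; free=4−4=0
SNF(R) diag = [5, 10, 20, 40] → torsion [5, 10, 20, 40]

Answer: M ≅ ℤ/5 ⊕ ℤ/10 ⊕ ℤ/20 ⊕ ℤ/40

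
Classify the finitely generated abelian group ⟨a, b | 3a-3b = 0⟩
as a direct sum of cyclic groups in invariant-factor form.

Answer: M ≅ ℤ^1 ⊕ ℤ/3

Derivation:
rank_ℚ(R)=1; free=2−1=1
SNF(R) diag = [3] → torsion [3]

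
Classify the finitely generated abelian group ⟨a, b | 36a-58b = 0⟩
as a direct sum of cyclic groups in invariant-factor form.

Answer: M ≅ ℤ^1 ⊕ ℤ/2

Derivation:
rank_ℚ(R)=1; free=2−1=1
SNF(R) diag = [2] → torsion [2]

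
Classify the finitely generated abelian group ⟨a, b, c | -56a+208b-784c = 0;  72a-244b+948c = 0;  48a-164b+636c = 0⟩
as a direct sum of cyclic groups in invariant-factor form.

rank_ℚ(R)=3; free=3−3=0
SNF(R) diag = [4, 8, 24] → torsion [4, 8, 24]

Answer: M ≅ ℤ/4 ⊕ ℤ/8 ⊕ ℤ/24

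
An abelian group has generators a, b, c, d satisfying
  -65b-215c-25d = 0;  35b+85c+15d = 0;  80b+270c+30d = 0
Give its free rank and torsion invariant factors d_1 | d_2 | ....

Answer: M ≅ ℤ^1 ⊕ ℤ/5 ⊕ ℤ/10 ⊕ ℤ/20

Derivation:
rank_ℚ(R)=3; free=4−3=1
SNF(R) diag = [5, 10, 20] → torsion [5, 10, 20]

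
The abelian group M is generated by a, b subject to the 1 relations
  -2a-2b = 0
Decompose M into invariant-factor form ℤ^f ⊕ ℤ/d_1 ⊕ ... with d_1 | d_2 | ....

rank_ℚ(R)=1; free=2−1=1
SNF(R) diag = [2] → torsion [2]

Answer: M ≅ ℤ^1 ⊕ ℤ/2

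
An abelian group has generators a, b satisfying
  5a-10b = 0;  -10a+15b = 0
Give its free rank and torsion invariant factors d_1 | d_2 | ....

rank_ℚ(R)=2; free=2−2=0
SNF(R) diag = [5, 5] → torsion [5, 5]

Answer: M ≅ ℤ/5 ⊕ ℤ/5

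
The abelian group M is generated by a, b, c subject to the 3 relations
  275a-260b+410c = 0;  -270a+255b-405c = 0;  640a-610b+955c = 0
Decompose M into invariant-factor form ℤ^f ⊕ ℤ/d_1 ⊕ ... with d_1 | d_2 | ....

rank_ℚ(R)=3; free=3−3=0
SNF(R) diag = [5, 15, 45] → torsion [5, 15, 45]

Answer: M ≅ ℤ/5 ⊕ ℤ/15 ⊕ ℤ/45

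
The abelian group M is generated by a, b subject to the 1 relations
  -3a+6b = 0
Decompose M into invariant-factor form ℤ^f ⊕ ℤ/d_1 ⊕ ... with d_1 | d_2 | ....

rank_ℚ(R)=1; free=2−1=1
SNF(R) diag = [3] → torsion [3]

Answer: M ≅ ℤ^1 ⊕ ℤ/3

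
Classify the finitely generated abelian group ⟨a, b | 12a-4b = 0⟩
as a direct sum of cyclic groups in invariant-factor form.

Answer: M ≅ ℤ^1 ⊕ ℤ/4

Derivation:
rank_ℚ(R)=1; free=2−1=1
SNF(R) diag = [4] → torsion [4]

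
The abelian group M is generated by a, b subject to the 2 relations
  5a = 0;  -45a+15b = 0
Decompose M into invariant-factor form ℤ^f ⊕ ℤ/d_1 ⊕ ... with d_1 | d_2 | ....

rank_ℚ(R)=2; free=2−2=0
SNF(R) diag = [5, 15] → torsion [5, 15]

Answer: M ≅ ℤ/5 ⊕ ℤ/15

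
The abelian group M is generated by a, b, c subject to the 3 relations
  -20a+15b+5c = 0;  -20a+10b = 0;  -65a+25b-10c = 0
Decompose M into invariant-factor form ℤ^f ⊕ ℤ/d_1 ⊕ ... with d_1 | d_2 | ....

rank_ℚ(R)=3; free=3−3=0
SNF(R) diag = [5, 5, 10] → torsion [5, 5, 10]

Answer: M ≅ ℤ/5 ⊕ ℤ/5 ⊕ ℤ/10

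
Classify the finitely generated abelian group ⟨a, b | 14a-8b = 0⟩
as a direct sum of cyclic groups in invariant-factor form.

Answer: M ≅ ℤ^1 ⊕ ℤ/2

Derivation:
rank_ℚ(R)=1; free=2−1=1
SNF(R) diag = [2] → torsion [2]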